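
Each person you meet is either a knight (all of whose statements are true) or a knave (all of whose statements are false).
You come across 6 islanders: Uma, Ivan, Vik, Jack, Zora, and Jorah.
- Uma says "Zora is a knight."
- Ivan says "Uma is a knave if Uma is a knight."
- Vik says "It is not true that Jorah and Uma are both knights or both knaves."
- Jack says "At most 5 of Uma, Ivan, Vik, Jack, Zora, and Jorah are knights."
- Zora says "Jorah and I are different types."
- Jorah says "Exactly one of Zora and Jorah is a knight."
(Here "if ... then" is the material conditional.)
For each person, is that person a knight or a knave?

Uma is a knave, Ivan is a knight, Vik is a knave, Jack is a knight, Zora is a knave, and Jorah is a knave.

Uma is a knave, and the claim "Zora is a knight" is indeed false.
Ivan is a knight, and the claim "Uma is a knave if Uma is a knight" is indeed true.
Since Vik is a knave, "it is not true that Jorah and Uma are both knights or both knaves" needs to be false, which holds.
As a knight, Jack's statement "at most 5 of Uma, Ivan, Vik, Jack, Zora, and Jorah are knights" should be true; it is.
Zora is a knave, and the claim "Jorah and I are different types" is indeed false.
Jorah is a knave, so "exactly one of Zora and Jorah is a knight" must be false — and it is.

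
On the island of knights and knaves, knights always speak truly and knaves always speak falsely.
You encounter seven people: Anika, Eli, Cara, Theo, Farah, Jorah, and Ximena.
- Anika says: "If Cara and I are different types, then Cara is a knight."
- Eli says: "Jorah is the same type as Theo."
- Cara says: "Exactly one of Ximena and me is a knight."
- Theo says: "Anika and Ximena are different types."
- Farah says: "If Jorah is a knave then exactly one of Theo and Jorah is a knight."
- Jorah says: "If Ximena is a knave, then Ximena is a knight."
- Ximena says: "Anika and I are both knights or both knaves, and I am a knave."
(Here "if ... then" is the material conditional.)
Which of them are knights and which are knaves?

Anika is a knight, Eli is a knave, Cara is a knight, Theo is a knight, Farah is a knight, Jorah is a knave, and Ximena is a knave.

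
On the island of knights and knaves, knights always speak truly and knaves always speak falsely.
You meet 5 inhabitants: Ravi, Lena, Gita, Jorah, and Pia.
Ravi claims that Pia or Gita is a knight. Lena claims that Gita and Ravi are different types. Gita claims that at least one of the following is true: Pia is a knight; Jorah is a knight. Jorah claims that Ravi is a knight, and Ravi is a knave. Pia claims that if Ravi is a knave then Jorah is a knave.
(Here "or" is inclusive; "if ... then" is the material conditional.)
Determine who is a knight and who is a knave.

Ravi is a knight, Lena is a knave, Gita is a knight, Jorah is a knave, and Pia is a knight.

Ravi (knight): "Pia or Gita is a knight" — True. ✓
Since Lena is a knave, "Gita and Ravi are different types" needs to be False, which holds.
Gita (knight): "at least one of the following is true: Pia is a knight; Jorah is a knight" — True. ✓
Jorah (knave): "Ravi is a knight, and Ravi is a knave" — False. ✓
Pia is a knight; "if Ravi is a knave then Jorah is a knave" is True, as required.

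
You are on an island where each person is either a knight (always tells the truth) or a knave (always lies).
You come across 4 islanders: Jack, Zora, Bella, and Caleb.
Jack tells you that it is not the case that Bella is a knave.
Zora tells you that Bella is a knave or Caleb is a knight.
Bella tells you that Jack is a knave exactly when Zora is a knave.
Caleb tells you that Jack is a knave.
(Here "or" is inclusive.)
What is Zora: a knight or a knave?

Zora is a knight.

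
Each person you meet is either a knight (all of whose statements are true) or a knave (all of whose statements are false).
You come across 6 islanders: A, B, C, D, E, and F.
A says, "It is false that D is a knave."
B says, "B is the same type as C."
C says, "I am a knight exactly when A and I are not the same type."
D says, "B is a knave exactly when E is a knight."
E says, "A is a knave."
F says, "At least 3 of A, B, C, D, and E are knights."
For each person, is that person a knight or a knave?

A is a knave, B is a knight, C is a knight, D is a knave, E is a knight, and F is a knight.

As a knave, A's statement "it is false that D is a knave" should be False; it is.
B is a knight, and the claim "B is the same type as C" is indeed true.
C is a knight; "I am a knight exactly when A and I are not the same type" is true, as required.
D is a knave, and the claim "B is a knave exactly when E is a knight" is indeed False.
E (knight): "A is a knave" — true. ✓
Since F is a knight, "at least 3 of A, B, C, D, and E are knights" needs to be true, which holds.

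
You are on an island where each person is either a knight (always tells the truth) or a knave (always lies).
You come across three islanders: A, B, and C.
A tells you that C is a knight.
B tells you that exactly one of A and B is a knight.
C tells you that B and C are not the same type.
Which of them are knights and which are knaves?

A is a knave, B is a knave, and C is a knave.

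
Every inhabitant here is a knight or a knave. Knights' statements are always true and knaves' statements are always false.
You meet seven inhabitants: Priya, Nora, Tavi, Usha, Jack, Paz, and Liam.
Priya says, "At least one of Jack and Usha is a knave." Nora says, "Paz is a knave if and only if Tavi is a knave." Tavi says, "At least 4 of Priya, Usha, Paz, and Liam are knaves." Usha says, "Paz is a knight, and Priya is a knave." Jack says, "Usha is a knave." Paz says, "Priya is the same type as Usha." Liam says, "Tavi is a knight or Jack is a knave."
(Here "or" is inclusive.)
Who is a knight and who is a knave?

Priya is a knight, Nora is a knight, Tavi is a knave, Usha is a knave, Jack is a knight, Paz is a knave, and Liam is a knave.

Priya is a knight, and the claim "at least one of Jack and Usha is a knave" is indeed true.
Since Nora is a knight, "Paz is a knave if and only if Tavi is a knave" needs to be true, which holds.
Tavi is a knave, and the claim "at least 4 of Priya, Usha, Paz, and Liam are knaves" is indeed False.
Usha (knave): "Paz is a knight, and Priya is a knave" — False. ✓
As a knight, Jack's statement "Usha is a knave" should be true; it is.
Paz is a knave; "Priya is the same type as Usha" is False, as required.
Liam is a knave, and the claim "Tavi is a knight or Jack is a knave" is indeed False.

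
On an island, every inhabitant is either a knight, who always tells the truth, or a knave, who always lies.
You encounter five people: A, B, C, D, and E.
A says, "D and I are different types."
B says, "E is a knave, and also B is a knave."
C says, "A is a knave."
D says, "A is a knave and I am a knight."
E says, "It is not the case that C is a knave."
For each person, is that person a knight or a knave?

Knights: C and E. Knaves: A, B, and D.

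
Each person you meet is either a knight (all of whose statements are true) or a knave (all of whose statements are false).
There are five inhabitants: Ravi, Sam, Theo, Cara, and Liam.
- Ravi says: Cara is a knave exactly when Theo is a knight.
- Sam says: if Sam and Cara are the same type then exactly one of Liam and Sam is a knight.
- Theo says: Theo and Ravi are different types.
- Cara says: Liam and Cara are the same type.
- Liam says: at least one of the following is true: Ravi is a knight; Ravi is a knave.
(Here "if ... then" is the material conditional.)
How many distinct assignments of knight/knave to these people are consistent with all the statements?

1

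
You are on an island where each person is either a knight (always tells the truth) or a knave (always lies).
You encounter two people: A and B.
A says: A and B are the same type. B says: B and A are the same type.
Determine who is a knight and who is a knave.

A is a knight and B is a knight.

Suppose A is a knave. Then A's statement "A and B are the same type" would have to be false. Checking the 2 ways to assign the others, none is consistent with every speaker.
(For instance, with B=knight, B's claim "B and A are the same type" comes out false where it would need to be true.)
So A must be a knight, making "A and B are the same type" true. Taking A=knight, B=knight, each remaining statement checks out:
  B (knight): "B and A are the same type" — true. ✓
This is the unique consistent assignment.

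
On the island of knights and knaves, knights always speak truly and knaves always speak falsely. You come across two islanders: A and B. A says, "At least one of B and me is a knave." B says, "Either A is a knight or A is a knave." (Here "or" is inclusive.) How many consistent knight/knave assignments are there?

0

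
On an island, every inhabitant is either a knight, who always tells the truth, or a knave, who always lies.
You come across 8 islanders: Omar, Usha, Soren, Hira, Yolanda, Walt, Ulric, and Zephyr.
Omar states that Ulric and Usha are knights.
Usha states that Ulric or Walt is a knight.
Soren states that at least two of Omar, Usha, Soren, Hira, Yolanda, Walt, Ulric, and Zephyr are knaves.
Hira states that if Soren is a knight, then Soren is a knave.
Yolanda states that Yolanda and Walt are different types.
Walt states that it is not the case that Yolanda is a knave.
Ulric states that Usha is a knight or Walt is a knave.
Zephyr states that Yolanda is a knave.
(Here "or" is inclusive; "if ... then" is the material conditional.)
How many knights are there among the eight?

5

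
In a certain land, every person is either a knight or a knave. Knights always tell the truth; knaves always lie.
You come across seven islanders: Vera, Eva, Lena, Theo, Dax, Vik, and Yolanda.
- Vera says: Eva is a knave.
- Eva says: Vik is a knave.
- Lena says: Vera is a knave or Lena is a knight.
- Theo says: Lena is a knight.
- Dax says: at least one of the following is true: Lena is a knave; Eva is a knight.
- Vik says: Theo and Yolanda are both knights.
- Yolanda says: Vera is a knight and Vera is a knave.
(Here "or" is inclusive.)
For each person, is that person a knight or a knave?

Vera is a knave, Eva is a knight, Lena is a knight, Theo is a knight, Dax is a knight, Vik is a knave, and Yolanda is a knave.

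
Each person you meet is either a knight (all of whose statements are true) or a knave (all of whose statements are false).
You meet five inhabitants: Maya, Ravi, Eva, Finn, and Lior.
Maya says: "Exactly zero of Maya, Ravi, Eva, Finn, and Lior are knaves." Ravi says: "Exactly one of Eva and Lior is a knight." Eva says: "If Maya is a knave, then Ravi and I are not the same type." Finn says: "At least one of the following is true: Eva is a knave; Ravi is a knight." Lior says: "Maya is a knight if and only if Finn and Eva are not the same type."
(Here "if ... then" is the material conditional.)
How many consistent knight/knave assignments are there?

1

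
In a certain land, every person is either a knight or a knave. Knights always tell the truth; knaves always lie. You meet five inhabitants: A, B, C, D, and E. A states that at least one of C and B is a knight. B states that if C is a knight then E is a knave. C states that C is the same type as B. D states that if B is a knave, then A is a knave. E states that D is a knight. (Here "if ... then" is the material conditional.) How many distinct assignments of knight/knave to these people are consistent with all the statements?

1

Consistent assignments:
  A=knight, B=knight, C=knave, D=knight, E=knight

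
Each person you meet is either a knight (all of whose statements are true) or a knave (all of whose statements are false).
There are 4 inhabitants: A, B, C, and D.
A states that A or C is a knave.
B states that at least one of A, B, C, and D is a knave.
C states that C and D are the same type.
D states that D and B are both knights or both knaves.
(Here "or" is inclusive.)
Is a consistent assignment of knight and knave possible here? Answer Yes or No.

Yes

One consistent assignment: A=knight, B=knight, C=knave, D=knight.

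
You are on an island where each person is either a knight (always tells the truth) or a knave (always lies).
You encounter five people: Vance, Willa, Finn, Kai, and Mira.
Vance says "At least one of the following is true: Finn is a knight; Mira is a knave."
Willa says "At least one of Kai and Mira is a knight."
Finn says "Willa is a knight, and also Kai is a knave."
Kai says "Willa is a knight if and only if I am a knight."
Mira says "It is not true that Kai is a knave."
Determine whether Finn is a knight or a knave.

Finn is a knave.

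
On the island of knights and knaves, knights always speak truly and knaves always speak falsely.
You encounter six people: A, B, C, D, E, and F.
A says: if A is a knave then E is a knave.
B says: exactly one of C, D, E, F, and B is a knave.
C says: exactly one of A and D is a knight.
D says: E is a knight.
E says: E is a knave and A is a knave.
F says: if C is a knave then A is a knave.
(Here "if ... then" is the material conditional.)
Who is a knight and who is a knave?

A is a knight; "if A is a knave then E is a knave" is True, as required.
B is a knave, so "exactly one of C, D, E, F, and B is a knave" must be false — and it is.
C is a knight, and the claim "exactly one of A and D is a knight" is indeed True.
D is a knave; "E is a knight" is false, as required.
E is a knave; "E is a knave and A is a knave" is false, as required.
F is a knight, and the claim "if C is a knave then A is a knave" is indeed True.

A is a knight, B is a knave, C is a knight, D is a knave, E is a knave, and F is a knight.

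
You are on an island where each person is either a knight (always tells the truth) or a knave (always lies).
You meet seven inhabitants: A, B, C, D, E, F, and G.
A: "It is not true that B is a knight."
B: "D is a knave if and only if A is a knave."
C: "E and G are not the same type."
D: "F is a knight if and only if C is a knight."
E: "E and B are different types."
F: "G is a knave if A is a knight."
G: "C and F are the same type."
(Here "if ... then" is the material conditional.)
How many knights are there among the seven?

The unique consistent assignment is A=knight, B=knave, C=knave, D=knave, E=knave, F=knight, G=knave.
That has 2 knights.

2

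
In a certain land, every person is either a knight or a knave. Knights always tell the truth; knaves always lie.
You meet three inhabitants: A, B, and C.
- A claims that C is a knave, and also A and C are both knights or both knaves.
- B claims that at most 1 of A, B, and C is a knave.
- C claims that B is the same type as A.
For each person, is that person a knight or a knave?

Suppose A is a knight. Then A's statement "C is a knave, and also A and C are both knights or both knaves" would have to be true. Checking the 4 ways to assign the others, none is consistent with every speaker.
(For instance, with B=knave, C=knight, A's claim "C is a knave, and also A and C are both knights or both knaves" comes out false where it would need to be true.)
So A must be a knave, making "C is a knave, and also A and C are both knights or both knaves" false. Taking A=knave, B=knave, C=knight, each remaining statement checks out:
  B (knave): "at most 1 of A, B, and C is a knave" — false. ✓
  C (knight): "B is the same type as A" — true. ✓
This is the unique consistent assignment.

A is a knave, B is a knave, and C is a knight.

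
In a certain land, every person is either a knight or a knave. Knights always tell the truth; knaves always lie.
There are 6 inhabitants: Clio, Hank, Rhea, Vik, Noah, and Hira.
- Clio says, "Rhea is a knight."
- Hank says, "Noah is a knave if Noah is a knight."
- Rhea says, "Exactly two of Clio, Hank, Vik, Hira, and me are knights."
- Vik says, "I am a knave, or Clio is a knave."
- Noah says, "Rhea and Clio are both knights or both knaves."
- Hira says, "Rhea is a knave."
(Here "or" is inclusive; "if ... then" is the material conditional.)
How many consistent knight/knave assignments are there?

0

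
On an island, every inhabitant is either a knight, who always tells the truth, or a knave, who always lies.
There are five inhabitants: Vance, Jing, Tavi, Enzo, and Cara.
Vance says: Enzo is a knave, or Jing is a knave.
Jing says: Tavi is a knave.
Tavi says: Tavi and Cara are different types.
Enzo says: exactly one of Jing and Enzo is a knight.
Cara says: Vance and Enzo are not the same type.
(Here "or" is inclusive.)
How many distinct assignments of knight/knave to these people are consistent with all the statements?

1

Consistent assignments:
  Vance=knight, Jing=knave, Tavi=knight, Enzo=knight, Cara=knave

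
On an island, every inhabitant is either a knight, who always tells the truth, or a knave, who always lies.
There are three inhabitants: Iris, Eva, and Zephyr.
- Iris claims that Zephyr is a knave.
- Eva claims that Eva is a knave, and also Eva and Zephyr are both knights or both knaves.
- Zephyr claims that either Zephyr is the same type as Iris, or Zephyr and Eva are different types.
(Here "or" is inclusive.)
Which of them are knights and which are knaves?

Iris is a knave, Eva is a knave, and Zephyr is a knight.

As a knave, Iris's statement "Zephyr is a knave" should be false; it is.
Eva (knave): "Eva is a knave, and also Eva and Zephyr are both knights or both knaves" — false. ✓
Since Zephyr is a knight, "either Zephyr is the same type as Iris, or Zephyr and Eva are different types" needs to be true, which holds.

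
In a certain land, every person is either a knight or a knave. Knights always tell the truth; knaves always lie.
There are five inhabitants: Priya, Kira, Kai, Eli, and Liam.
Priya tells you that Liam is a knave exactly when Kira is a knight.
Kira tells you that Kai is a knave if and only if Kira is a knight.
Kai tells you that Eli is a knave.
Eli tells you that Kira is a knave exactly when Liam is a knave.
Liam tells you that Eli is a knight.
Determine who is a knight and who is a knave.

Priya is a knave, Kira is a knight, Kai is a knave, Eli is a knight, and Liam is a knight.

Suppose Priya is a knight. Then Priya's statement "Liam is a knave exactly when Kira is a knight" would have to be true. Checking the 16 ways to assign the others, none is consistent with every speaker.
(For instance, with Kira=knight, Kai=knave, Eli=knight, Liam=knight, Priya's claim "Liam is a knave exactly when Kira is a knight" comes out false where it would need to be true.)
So Priya must be a knave, making "Liam is a knave exactly when Kira is a knight" false. Taking Priya=knave, Kira=knight, Kai=knave, Eli=knight, Liam=knight, each remaining statement checks out:
  Kira (knight): "Kai is a knave if and only if Kira is a knight" — true. ✓
  Kai (knave): "Eli is a knave" — false. ✓
  Eli (knight): "Kira is a knave exactly when Liam is a knave" — true. ✓
  Liam (knight): "Eli is a knight" — true. ✓
This is the unique consistent assignment.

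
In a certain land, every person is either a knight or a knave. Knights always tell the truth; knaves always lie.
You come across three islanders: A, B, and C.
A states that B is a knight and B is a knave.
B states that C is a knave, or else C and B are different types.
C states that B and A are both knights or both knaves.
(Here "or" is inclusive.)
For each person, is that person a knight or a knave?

Knights: B. Knaves: A and C.

Suppose A is a knight. Then A's statement "B is a knight and B is a knave" would have to be true. Checking the 4 ways to assign the others, none is consistent with every speaker.
(For instance, with B=knight, C=knave, A's claim "B is a knight and B is a knave" comes out false where it would need to be true.)
So A must be a knave, making "B is a knight and B is a knave" false. Taking A=knave, B=knight, C=knave, each remaining statement checks out:
  B (knight): "C is a knave, or else C and B are different types" — true. ✓
  C (knave): "B and A are both knights or both knaves" — false. ✓
This is the unique consistent assignment.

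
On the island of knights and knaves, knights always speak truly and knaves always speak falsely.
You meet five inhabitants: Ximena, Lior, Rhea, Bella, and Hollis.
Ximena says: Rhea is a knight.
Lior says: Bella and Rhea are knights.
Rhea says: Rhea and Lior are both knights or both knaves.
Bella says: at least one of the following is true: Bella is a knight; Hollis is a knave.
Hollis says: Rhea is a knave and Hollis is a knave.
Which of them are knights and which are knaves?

Ximena is a knight, so "Rhea is a knight" must be true — and it is.
Lior is a knight; "Bella and Rhea are knights" is true, as required.
As a knight, Rhea's statement "Rhea and Lior are both knights or both knaves" should be true; it is.
Bella is a knight; "at least one of the following is true: Bella is a knight; Hollis is a knave" is true, as required.
Hollis is a knave; "Rhea is a knave and Hollis is a knave" is false, as required.

Ximena is a knight, Lior is a knight, Rhea is a knight, Bella is a knight, and Hollis is a knave.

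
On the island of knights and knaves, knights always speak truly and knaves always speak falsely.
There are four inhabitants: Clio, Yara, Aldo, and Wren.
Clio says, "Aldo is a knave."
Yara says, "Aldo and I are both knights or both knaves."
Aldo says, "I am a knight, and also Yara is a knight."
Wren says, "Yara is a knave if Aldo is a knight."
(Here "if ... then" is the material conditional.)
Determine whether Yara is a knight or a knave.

Yara is a knight.

Consistent assignments: {Clio=knave, Yara=knight, Aldo=knight, Wren=knave}
In every consistent assignment, Yara is a knight.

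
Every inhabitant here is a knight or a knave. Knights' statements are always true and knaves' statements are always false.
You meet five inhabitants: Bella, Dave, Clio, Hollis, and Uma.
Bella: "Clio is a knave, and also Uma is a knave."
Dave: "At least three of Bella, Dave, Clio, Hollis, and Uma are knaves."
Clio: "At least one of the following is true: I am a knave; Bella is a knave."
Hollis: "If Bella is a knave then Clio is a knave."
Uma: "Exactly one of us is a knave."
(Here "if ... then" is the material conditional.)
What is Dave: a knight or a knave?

Consistent assignments: {Bella=knave, Dave=knight, Clio=knight, Hollis=knave, Uma=knave}
In every consistent assignment, Dave is a knight.

Dave is a knight.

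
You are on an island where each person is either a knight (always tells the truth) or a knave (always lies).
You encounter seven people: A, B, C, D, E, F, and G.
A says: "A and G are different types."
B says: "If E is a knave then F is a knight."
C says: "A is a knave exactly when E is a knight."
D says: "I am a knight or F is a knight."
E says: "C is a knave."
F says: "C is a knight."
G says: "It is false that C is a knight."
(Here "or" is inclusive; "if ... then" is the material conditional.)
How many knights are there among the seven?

5

The unique consistent assignment is A=knight, B=knight, C=knight, D=knight, E=knave, F=knight, G=knave.
That has 5 knights.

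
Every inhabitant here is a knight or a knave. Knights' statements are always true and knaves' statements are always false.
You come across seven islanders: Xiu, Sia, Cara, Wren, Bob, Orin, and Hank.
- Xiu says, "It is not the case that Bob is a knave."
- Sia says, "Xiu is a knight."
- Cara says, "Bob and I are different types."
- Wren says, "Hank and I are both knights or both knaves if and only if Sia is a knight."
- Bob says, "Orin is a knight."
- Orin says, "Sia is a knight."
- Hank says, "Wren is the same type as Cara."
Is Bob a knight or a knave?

Bob is a knave.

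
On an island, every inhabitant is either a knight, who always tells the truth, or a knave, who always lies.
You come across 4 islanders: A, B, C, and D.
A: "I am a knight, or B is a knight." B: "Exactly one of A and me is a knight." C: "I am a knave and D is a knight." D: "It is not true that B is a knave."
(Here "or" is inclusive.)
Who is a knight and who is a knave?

Since A is a knave, "I am a knight, or B is a knight" needs to be false, which holds.
B is a knave, so "exactly one of A and me is a knight" must be false — and it is.
C is a knave, and the claim "I am a knave and D is a knight" is indeed false.
D is a knave, so "it is not true that B is a knave" must be false — and it is.

A is a knave, B is a knave, C is a knave, and D is a knave.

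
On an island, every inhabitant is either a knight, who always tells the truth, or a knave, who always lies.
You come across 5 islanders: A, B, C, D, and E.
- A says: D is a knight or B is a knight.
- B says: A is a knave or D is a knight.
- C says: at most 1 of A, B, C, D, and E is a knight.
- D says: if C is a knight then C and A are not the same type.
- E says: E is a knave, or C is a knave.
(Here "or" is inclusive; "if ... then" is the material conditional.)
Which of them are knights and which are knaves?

As a knight, A's statement "D is a knight or B is a knight" should be True; it is.
B is a knight, so "A is a knave or D is a knight" must be True — and it is.
C is a knave; "at most 1 of A, B, C, D, and E is a knight" is False, as required.
D is a knight; "if C is a knight then C and A are not the same type" is True, as required.
E is a knight, and the claim "E is a knave, or C is a knave" is indeed True.

A is a knight, B is a knight, C is a knave, D is a knight, and E is a knight.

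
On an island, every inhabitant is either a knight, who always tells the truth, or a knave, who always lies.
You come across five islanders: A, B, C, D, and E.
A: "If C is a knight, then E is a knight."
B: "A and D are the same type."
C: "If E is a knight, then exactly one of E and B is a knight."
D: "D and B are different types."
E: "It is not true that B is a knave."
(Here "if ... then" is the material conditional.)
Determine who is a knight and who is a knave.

Since A is a knave, "if C is a knight, then E is a knight" needs to be False, which holds.
B is a knave, so "A and D are the same type" must be False — and it is.
C is a knight; "if E is a knight, then exactly one of E and B is a knight" is True, as required.
Since D is a knight, "D and B are different types" needs to be True, which holds.
E is a knave; "it is not true that B is a knave" is False, as required.

Knights: C and D. Knaves: A, B, and E.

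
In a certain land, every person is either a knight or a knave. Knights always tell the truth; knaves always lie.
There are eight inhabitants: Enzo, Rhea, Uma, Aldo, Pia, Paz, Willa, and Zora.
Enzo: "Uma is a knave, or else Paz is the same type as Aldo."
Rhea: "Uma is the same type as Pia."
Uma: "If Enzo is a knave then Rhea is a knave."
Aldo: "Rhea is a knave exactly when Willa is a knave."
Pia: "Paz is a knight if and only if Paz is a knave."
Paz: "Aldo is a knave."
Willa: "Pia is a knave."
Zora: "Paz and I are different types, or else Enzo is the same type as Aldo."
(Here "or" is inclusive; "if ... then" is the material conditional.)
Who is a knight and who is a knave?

Knights: Uma, Paz, Willa, and Zora. Knaves: Enzo, Rhea, Aldo, and Pia.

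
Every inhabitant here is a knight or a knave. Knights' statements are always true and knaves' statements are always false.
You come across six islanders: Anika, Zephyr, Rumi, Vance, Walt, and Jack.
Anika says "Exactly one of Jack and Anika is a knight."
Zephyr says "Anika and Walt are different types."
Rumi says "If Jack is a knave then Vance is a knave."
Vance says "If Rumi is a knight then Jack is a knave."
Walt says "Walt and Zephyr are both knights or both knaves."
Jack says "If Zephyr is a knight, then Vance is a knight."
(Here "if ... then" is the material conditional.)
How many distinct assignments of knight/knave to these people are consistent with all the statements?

0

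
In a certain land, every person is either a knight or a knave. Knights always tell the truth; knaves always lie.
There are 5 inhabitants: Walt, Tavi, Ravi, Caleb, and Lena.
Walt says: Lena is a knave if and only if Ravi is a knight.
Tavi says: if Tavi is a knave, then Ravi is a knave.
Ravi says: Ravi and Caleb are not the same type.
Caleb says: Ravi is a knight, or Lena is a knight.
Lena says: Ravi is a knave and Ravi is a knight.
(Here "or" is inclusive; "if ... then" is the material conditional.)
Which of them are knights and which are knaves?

Walt is a knave, Tavi is a knight, Ravi is a knave, Caleb is a knave, and Lena is a knave.

Suppose Walt is a knight. Then Walt's statement "Lena is a knave if and only if Ravi is a knight" would have to be true. Checking the 16 ways to assign the others, none is consistent with every speaker.
(For instance, with Tavi=knight, Ravi=knave, Caleb=knave, Lena=knave, Walt's claim "Lena is a knave if and only if Ravi is a knight" comes out false where it would need to be true.)
So Walt must be a knave, making "Lena is a knave if and only if Ravi is a knight" false. Taking Walt=knave, Tavi=knight, Ravi=knave, Caleb=knave, Lena=knave, each remaining statement checks out:
  Tavi (knight): "if Tavi is a knave, then Ravi is a knave" — true. ✓
  Ravi (knave): "Ravi and Caleb are not the same type" — false. ✓
  Caleb (knave): "Ravi is a knight, or Lena is a knight" — false. ✓
  Lena (knave): "Ravi is a knave and Ravi is a knight" — false. ✓
This is the unique consistent assignment.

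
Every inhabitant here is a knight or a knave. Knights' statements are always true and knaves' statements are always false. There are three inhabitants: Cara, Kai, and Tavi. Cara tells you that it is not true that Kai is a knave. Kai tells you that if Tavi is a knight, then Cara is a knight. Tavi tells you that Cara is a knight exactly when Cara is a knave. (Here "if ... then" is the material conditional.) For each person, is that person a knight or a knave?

Suppose Cara is a knave. Then Cara's statement "it is not true that Kai is a knave" would have to be false. Checking the 4 ways to assign the others, none is consistent with every speaker.
(For instance, with Kai=knight, Tavi=knave, Cara's claim "it is not true that Kai is a knave" comes out true where it would need to be false.)
So Cara must be a knight, making "it is not true that Kai is a knave" true. Taking Cara=knight, Kai=knight, Tavi=knave, each remaining statement checks out:
  Kai (knight): "if Tavi is a knight, then Cara is a knight" — true. ✓
  Tavi (knave): "Cara is a knight exactly when Cara is a knave" — false. ✓
This is the unique consistent assignment.

Cara is a knight, Kai is a knight, and Tavi is a knave.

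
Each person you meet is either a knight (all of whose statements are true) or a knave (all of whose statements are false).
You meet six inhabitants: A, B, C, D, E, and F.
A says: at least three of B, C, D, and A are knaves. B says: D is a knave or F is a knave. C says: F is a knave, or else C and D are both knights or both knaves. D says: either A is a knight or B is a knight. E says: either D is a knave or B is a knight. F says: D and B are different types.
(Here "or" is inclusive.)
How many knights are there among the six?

The unique consistent assignment is A=knave, B=knight, C=knight, D=knight, E=knight, F=knave.
That has 4 knights.

4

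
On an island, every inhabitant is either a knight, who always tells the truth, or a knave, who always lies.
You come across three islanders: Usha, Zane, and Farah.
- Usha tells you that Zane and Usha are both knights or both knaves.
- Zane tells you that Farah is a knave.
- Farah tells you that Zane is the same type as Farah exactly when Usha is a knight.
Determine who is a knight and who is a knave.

Usha is a knight, Zane is a knight, and Farah is a knave.

Usha is a knight; "Zane and Usha are both knights or both knaves" is True, as required.
As a knight, Zane's statement "Farah is a knave" should be True; it is.
As a knave, Farah's statement "Zane is the same type as Farah exactly when Usha is a knight" should be false; it is.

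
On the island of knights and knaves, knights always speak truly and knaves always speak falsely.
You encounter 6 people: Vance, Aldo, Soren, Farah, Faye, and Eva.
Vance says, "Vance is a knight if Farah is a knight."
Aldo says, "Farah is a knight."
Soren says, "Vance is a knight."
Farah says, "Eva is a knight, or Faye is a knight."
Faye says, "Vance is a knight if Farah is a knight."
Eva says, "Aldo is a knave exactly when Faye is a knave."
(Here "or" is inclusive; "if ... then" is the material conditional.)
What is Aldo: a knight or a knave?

Aldo is a knight.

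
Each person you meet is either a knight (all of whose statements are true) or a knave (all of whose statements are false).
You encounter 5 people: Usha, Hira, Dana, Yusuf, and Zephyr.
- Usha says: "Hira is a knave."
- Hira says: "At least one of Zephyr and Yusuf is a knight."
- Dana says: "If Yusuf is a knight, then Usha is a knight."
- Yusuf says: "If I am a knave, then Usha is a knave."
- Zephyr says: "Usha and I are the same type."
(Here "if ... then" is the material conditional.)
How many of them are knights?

The unique consistent assignment is Usha=knight, Hira=knave, Dana=knight, Yusuf=knave, Zephyr=knave.
That has 2 knights.

2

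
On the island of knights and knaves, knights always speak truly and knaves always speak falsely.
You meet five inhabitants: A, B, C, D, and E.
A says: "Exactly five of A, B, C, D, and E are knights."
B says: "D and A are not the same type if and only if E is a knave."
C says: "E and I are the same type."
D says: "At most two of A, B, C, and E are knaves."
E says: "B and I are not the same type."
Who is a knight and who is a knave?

Suppose A is a knight. Then A's statement "exactly five of A, B, C, D, and E are knights" would have to be true. Checking the 16 ways to assign the others, none is consistent with every speaker.
(For instance, with B=knave, C=knight, D=knight, E=knight, A's claim "exactly five of A, B, C, D, and E are knights" comes out false where it would need to be true.)
So A must be a knave, making "exactly five of A, B, C, D, and E are knights" false. Taking A=knave, B=knave, C=knight, D=knight, E=knight, each remaining statement checks out:
  B (knave): "D and A are not the same type if and only if E is a knave" — false. ✓
  C (knight): "E and I are the same type" — true. ✓
  D (knight): "at most two of A, B, C, and E are knaves" — true. ✓
  E (knight): "B and I are not the same type" — true. ✓
This is the unique consistent assignment.

Knights: C, D, and E. Knaves: A and B.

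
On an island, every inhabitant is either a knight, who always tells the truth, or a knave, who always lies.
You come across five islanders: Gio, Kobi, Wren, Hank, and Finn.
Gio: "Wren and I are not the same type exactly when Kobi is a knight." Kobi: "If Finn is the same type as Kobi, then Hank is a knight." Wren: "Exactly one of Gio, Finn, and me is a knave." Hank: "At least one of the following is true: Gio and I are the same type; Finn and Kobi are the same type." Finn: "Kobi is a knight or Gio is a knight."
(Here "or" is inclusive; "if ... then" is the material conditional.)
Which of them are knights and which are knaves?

As a knave, Gio's statement "Wren and I are not the same type exactly when Kobi is a knight" should be False; it is.
Kobi (knight): "if Finn is the same type as Kobi, then Hank is a knight" — true. ✓
As a knave, Wren's statement "exactly one of Gio, Finn, and me is a knave" should be False; it is.
Hank is a knight, and the claim "at least one of the following is true: Gio and I are the same type; Finn and Kobi are the same type" is indeed true.
Finn is a knight, so "Kobi is a knight or Gio is a knight" must be true — and it is.

Gio is a knave, Kobi is a knight, Wren is a knave, Hank is a knight, and Finn is a knight.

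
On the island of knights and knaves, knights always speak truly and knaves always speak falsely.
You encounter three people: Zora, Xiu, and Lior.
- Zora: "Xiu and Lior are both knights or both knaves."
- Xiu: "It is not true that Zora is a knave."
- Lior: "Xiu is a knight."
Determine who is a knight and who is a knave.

Zora is a knight, Xiu is a knight, and Lior is a knight.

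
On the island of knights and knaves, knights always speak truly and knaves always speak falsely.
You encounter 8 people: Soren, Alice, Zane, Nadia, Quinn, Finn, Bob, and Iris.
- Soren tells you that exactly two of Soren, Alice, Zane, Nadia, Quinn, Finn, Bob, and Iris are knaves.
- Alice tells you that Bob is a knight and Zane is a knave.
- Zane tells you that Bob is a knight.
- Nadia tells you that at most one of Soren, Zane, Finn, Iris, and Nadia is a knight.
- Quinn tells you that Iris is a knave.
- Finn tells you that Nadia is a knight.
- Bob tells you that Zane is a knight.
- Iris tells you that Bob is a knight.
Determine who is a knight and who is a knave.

Knights: Zane, Bob, and Iris. Knaves: Soren, Alice, Nadia, Quinn, and Finn.

Soren is a knave, so "exactly two of Soren, Alice, Zane, Nadia, Quinn, Finn, Bob, and Iris are knaves" must be false — and it is.
Alice is a knave; "Bob is a knight and Zane is a knave" is false, as required.
Zane is a knight, so "Bob is a knight" must be true — and it is.
Nadia is a knave; "at most one of Soren, Zane, Finn, Iris, and Nadia is a knight" is false, as required.
Quinn is a knave, and the claim "Iris is a knave" is indeed false.
Since Finn is a knave, "Nadia is a knight" needs to be false, which holds.
As a knight, Bob's statement "Zane is a knight" should be true; it is.
Iris is a knight; "Bob is a knight" is true, as required.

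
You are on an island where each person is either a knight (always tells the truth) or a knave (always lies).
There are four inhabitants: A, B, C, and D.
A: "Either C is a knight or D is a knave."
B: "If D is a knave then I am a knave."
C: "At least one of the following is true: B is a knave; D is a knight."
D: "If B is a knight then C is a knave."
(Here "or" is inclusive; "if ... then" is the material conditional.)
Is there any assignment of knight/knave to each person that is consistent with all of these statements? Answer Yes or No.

No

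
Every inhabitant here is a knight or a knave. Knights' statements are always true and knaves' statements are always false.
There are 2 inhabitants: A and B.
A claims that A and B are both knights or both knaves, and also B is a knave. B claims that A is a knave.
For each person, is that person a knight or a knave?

A is a knave and B is a knight.

A (knave): "A and B are both knights or both knaves, and also B is a knave" — false. ✓
As a knight, B's statement "A is a knave" should be true; it is.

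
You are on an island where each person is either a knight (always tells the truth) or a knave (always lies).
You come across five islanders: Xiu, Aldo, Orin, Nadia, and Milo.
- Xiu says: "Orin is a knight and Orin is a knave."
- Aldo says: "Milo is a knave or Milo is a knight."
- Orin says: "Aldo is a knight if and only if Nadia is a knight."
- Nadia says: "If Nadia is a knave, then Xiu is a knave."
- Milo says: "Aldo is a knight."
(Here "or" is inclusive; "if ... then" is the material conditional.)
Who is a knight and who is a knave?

Xiu is a knave, Aldo is a knight, Orin is a knight, Nadia is a knight, and Milo is a knight.

As a knave, Xiu's statement "Orin is a knight and Orin is a knave" should be false; it is.
Aldo is a knight, and the claim "Milo is a knave or Milo is a knight" is indeed True.
Orin is a knight, so "Aldo is a knight if and only if Nadia is a knight" must be True — and it is.
As a knight, Nadia's statement "if Nadia is a knave, then Xiu is a knave" should be True; it is.
Since Milo is a knight, "Aldo is a knight" needs to be True, which holds.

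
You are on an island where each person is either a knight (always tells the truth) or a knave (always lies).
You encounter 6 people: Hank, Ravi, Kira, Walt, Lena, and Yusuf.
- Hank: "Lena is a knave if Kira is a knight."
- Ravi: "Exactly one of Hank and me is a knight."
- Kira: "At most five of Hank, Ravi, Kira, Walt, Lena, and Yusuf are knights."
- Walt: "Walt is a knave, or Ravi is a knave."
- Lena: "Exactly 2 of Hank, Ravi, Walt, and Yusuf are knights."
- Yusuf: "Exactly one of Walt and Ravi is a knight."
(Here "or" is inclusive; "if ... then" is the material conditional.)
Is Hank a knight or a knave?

Hank is a knave.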